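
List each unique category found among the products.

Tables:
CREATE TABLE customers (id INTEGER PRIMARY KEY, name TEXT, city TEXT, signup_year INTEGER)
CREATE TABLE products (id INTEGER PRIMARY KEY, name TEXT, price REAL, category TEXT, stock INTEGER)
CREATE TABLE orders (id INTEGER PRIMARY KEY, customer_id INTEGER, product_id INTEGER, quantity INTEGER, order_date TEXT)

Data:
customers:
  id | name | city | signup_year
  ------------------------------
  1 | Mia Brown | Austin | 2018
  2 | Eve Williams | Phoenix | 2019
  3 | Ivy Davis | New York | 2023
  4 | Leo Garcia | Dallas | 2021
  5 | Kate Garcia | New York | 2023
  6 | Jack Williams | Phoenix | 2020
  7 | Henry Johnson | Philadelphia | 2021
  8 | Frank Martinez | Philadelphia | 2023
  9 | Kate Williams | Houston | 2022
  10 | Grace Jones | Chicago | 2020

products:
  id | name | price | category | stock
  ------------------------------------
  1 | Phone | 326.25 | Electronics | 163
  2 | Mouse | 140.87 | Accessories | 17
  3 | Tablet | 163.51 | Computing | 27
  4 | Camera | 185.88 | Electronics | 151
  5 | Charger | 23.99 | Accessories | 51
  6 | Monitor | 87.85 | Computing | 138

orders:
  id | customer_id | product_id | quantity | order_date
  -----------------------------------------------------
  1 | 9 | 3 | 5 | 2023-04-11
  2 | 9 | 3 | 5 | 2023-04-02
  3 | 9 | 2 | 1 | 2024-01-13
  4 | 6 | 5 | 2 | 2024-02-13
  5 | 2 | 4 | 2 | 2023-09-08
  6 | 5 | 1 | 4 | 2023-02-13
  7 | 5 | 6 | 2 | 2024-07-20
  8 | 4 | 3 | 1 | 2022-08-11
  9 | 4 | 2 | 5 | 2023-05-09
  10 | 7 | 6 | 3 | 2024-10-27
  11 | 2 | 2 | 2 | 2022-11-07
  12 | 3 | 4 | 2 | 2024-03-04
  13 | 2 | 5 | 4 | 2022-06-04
SELECT DISTINCT category FROM products

Execution result:
category
Electronics
Accessories
Computing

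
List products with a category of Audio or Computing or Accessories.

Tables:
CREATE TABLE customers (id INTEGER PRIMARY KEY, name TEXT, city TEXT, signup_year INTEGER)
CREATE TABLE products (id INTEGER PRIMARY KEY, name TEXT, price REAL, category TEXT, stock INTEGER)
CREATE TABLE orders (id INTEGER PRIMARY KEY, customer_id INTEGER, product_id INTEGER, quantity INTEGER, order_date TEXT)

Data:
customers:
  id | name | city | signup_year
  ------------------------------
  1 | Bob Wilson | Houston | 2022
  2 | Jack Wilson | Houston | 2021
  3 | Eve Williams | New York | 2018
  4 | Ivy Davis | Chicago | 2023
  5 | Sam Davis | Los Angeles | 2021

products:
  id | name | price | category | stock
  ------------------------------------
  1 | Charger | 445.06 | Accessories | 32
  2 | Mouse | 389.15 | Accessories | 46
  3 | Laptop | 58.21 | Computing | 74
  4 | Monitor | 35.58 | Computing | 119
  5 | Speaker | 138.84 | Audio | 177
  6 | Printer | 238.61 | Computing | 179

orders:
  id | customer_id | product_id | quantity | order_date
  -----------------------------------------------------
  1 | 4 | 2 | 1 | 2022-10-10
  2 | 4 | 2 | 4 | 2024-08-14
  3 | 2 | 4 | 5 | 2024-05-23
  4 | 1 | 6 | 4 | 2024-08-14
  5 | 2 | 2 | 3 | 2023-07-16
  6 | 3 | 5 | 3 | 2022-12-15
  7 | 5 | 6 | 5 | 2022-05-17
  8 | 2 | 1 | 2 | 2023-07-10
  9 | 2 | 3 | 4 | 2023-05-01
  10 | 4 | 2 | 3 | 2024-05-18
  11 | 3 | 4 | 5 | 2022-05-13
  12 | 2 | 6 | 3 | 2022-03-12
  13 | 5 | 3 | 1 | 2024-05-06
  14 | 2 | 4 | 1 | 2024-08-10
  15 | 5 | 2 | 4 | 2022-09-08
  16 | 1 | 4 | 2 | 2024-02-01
SELECT name, category FROM products WHERE category IN ('Audio', 'Computing', 'Accessories')

Execution result:
name | category
Charger | Accessories
Mouse | Accessories
Laptop | Computing
Monitor | Computing
Speaker | Audio
Printer | Computing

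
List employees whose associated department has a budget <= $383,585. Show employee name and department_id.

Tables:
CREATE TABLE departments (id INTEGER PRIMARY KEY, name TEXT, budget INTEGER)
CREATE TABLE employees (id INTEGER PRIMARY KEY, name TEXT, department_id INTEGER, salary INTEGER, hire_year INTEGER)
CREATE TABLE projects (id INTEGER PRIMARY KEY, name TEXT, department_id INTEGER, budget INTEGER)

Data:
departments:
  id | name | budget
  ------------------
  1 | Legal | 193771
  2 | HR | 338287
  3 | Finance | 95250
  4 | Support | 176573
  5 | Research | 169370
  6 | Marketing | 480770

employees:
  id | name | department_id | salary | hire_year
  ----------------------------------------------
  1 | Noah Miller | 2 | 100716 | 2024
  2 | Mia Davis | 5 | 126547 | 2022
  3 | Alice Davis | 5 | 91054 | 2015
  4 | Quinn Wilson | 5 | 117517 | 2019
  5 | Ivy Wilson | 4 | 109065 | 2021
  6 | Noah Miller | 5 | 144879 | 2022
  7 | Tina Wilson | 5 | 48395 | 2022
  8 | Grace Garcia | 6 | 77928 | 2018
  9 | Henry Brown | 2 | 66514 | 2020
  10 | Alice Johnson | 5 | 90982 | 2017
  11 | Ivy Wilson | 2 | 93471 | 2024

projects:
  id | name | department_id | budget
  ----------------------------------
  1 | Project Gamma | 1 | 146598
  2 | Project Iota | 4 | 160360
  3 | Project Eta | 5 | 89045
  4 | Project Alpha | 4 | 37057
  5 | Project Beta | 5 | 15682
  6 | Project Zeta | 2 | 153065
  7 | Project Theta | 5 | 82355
SELECT name, department_id FROM employees WHERE department_id IN (SELECT id FROM departments WHERE budget <= 383585)

Execution result:
name | department_id
Noah Miller | 2
Mia Davis | 5
Alice Davis | 5
Quinn Wilson | 5
Ivy Wilson | 4
Noah Miller | 5
Tina Wilson | 5
Henry Brown | 2
Alice Johnson | 5
Ivy Wilson | 2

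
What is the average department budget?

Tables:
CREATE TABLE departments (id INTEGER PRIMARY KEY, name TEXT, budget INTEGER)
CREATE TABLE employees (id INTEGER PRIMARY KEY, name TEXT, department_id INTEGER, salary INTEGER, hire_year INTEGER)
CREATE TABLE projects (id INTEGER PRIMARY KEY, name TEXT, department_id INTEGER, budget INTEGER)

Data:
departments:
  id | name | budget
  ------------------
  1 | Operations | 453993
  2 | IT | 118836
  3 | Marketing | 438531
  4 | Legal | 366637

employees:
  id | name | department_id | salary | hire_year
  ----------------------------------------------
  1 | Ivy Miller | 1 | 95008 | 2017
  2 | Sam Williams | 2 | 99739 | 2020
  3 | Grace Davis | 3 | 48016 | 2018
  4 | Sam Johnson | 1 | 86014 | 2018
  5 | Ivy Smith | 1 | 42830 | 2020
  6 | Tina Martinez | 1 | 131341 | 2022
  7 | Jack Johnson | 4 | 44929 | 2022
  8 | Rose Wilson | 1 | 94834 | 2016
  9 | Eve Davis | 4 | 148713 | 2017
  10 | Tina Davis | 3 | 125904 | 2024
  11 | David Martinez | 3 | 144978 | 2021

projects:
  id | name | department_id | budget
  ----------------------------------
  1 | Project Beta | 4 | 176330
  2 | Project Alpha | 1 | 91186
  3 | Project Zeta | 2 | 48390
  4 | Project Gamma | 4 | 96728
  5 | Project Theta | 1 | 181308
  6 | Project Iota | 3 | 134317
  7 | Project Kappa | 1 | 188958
SELECT AVG(budget) FROM departments

Execution result:
344499.25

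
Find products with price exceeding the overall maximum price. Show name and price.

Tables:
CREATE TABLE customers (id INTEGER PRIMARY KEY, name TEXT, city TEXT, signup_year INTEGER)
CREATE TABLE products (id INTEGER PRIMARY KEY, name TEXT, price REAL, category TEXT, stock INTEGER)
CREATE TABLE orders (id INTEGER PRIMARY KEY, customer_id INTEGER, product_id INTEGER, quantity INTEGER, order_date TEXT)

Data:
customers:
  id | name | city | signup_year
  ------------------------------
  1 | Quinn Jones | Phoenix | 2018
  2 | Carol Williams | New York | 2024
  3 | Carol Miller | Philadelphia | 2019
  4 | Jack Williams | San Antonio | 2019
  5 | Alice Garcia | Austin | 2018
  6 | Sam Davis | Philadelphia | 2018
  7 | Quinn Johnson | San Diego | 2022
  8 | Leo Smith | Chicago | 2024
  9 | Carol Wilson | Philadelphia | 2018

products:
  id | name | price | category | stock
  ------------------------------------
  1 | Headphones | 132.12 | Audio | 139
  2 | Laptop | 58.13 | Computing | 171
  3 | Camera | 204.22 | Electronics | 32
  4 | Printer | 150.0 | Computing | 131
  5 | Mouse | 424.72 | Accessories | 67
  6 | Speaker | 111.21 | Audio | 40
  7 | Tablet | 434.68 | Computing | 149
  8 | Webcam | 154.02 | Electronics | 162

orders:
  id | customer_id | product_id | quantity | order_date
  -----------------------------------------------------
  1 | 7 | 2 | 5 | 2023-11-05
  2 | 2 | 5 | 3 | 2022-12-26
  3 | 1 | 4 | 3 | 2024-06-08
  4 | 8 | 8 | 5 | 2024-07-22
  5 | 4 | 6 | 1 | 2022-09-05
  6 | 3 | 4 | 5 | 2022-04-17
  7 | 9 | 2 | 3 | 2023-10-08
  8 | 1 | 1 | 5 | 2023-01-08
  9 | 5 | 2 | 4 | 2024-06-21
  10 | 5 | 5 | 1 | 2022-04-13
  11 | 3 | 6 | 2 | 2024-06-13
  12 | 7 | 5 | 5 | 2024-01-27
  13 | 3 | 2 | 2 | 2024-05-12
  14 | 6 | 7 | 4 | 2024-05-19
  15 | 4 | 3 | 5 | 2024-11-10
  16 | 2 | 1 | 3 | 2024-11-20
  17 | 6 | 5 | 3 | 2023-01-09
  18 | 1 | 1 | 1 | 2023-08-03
SELECT name, price FROM products WHERE price > (SELECT MAX(price) FROM products)

Execution result:
(no rows)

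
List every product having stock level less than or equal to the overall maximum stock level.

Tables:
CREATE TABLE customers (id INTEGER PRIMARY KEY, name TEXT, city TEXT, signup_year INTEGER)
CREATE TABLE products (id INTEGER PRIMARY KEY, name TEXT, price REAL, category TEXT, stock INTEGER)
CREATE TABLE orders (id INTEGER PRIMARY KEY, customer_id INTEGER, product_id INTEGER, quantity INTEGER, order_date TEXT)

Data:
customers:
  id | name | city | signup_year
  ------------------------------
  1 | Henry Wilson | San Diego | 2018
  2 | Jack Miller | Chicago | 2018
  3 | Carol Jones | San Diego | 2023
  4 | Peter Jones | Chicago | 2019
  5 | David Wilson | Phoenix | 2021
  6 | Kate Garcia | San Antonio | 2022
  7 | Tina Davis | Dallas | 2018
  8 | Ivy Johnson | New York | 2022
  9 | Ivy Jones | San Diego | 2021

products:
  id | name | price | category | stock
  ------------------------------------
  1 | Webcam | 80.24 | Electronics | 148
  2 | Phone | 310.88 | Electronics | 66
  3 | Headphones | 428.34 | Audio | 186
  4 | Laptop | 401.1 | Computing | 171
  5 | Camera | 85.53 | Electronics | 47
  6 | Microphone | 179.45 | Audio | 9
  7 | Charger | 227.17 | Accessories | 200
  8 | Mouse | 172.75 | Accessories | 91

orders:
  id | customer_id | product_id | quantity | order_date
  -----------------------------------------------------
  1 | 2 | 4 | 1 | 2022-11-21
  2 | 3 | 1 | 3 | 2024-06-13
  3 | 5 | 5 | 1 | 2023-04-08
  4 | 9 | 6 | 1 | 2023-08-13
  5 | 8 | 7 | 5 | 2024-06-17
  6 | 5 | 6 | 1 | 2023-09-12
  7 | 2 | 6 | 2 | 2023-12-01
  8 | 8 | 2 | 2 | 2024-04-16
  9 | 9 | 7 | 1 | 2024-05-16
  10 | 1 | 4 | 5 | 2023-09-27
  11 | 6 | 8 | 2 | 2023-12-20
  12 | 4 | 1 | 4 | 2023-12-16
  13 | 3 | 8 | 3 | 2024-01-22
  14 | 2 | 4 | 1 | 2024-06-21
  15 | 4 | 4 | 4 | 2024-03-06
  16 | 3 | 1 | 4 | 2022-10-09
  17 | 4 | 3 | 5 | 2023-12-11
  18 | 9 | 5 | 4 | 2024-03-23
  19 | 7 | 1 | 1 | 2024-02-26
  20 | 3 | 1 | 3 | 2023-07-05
SELECT name, stock FROM products WHERE stock <= (SELECT MAX(stock) FROM products)

Execution result:
name | stock
Webcam | 148
Phone | 66
Headphones | 186
Laptop | 171
Camera | 47
Microphone | 9
Charger | 200
Mouse | 91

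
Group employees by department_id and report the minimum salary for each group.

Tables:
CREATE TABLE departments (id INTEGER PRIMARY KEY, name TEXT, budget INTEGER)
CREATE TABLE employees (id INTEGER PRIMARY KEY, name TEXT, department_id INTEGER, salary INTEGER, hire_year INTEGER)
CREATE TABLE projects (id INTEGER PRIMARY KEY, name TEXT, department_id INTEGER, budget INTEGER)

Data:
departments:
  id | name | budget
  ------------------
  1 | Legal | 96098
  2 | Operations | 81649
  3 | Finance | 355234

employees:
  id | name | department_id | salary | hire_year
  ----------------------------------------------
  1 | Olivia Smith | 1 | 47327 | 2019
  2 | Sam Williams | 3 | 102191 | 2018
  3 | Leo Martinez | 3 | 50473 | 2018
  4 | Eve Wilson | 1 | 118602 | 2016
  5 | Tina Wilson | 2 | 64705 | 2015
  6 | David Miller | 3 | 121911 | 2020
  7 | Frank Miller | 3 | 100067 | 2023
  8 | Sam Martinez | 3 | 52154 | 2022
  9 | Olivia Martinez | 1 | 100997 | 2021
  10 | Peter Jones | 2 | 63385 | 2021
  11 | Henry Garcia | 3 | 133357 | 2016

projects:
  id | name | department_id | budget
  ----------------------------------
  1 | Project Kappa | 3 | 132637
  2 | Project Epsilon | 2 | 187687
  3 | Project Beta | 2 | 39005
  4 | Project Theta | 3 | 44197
SELECT department_id, MIN(salary) AS min_salary FROM employees GROUP BY department_id

Execution result:
department_id | min_salary
1 | 47327
2 | 63385
3 | 50473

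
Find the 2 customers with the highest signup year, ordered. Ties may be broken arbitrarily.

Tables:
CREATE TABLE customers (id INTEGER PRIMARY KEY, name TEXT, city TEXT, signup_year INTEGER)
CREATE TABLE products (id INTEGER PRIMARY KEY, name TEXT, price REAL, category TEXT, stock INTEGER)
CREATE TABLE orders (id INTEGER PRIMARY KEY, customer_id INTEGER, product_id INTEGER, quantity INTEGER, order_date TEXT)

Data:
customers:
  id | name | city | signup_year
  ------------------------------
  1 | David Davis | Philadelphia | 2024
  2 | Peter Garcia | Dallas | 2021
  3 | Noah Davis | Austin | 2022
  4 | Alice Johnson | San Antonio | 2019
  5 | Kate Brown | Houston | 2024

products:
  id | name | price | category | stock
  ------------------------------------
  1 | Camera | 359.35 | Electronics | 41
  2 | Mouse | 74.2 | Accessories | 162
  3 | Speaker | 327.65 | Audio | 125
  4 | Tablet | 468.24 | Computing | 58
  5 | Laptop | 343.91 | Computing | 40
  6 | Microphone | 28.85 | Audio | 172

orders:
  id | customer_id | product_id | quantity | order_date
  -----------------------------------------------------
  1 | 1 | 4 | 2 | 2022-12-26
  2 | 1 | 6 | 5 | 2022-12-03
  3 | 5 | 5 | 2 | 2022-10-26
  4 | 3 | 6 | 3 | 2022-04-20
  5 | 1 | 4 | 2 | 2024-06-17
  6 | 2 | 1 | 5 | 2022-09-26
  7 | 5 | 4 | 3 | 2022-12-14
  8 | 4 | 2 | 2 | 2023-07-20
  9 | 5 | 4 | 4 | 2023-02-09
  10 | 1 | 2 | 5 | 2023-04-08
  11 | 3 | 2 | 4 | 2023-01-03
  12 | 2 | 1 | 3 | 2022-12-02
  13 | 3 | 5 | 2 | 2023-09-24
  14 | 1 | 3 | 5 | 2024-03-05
SELECT name, signup_year FROM customers ORDER BY signup_year DESC LIMIT 2

Execution result:
name | signup_year
David Davis | 2024
Kate Brown | 2024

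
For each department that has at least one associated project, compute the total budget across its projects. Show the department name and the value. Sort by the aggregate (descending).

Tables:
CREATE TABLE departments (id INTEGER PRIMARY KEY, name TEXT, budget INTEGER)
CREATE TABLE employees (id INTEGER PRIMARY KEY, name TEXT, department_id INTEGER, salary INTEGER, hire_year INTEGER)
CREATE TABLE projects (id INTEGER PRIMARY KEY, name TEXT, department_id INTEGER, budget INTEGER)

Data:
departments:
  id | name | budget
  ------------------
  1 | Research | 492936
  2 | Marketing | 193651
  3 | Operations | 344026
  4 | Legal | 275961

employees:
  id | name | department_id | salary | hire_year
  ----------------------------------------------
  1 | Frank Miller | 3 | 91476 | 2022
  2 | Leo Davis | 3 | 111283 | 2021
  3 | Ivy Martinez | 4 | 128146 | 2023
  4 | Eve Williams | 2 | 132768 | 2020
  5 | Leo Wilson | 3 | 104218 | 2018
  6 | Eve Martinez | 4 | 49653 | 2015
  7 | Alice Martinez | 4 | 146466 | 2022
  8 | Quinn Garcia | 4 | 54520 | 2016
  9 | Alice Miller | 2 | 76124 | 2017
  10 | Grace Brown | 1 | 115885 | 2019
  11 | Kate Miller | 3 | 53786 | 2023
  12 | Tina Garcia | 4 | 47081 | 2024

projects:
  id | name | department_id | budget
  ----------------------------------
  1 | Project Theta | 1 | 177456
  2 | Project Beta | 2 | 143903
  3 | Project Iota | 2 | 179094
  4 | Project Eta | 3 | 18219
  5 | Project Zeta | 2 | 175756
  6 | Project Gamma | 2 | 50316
SELECT p.name, SUM(c.budget) AS sum_budget FROM projects c JOIN departments p ON c.department_id = p.id GROUP BY p.id, p.name ORDER BY sum_budget DESC

Execution result:
name | sum_budget
Marketing | 549069
Research | 177456
Operations | 18219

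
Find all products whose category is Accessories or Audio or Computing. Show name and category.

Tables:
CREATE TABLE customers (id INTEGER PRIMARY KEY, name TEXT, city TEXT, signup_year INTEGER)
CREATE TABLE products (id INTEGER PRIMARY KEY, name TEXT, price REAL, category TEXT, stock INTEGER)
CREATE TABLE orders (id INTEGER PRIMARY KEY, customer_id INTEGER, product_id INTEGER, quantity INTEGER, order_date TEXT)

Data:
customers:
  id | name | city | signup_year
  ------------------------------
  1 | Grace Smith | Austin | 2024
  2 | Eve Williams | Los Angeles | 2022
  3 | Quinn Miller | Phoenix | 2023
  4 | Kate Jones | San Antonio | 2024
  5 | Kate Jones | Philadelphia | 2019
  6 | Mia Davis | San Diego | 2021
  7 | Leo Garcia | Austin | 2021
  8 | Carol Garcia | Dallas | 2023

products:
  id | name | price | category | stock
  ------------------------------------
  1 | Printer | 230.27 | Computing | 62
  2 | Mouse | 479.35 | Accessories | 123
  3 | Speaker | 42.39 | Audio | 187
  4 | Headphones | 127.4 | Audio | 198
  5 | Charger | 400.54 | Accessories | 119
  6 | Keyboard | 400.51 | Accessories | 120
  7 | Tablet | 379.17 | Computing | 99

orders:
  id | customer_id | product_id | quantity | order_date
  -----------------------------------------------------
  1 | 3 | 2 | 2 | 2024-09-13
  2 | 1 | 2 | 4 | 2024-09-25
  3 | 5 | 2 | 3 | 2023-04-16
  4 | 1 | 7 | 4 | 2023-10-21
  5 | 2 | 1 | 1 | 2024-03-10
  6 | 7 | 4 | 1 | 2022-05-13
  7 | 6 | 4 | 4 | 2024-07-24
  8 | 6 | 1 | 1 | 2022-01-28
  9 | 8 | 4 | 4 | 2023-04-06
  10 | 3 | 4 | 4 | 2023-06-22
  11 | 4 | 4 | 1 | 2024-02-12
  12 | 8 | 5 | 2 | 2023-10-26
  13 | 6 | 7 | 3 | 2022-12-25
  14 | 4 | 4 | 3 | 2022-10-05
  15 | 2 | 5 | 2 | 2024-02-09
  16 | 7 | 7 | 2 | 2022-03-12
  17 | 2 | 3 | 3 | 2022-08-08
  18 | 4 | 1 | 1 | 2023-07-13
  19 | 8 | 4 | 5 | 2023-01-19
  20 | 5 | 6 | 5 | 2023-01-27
SELECT name, category FROM products WHERE category IN ('Accessories', 'Audio', 'Computing')

Execution result:
name | category
Printer | Computing
Mouse | Accessories
Speaker | Audio
Headphones | Audio
Charger | Accessories
Keyboard | Accessories
Tablet | Computing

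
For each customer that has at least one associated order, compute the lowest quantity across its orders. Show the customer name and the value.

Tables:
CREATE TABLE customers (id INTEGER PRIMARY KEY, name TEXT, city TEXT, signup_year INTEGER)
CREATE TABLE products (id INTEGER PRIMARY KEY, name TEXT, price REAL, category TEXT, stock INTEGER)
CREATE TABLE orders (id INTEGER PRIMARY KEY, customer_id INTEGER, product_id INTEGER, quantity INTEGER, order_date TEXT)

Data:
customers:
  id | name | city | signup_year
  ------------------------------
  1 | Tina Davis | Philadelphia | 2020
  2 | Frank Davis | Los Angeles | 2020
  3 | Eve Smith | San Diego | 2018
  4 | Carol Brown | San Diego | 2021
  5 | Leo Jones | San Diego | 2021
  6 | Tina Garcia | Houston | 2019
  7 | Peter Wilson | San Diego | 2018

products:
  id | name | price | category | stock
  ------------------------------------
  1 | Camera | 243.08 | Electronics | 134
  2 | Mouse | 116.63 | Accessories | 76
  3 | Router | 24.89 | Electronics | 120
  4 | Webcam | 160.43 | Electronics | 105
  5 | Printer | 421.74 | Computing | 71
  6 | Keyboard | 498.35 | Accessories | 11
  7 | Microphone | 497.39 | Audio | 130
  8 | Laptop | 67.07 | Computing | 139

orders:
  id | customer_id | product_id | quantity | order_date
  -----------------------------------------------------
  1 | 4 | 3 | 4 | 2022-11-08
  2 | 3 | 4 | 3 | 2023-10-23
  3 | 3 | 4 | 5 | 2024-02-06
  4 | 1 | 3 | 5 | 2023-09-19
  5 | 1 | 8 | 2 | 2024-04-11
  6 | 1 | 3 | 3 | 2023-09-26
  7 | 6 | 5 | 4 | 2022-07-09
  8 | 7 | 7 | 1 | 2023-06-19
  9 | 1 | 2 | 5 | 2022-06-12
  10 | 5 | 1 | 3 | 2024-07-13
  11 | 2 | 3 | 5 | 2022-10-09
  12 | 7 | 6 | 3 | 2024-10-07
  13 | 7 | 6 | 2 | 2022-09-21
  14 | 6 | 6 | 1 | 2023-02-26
SELECT p.name, MIN(c.quantity) AS min_quantity FROM orders c JOIN customers p ON c.customer_id = p.id GROUP BY p.id, p.name

Execution result:
name | min_quantity
Tina Davis | 2
Frank Davis | 5
Eve Smith | 3
Carol Brown | 4
Leo Jones | 3
Tina Garcia | 1
Peter Wilson | 1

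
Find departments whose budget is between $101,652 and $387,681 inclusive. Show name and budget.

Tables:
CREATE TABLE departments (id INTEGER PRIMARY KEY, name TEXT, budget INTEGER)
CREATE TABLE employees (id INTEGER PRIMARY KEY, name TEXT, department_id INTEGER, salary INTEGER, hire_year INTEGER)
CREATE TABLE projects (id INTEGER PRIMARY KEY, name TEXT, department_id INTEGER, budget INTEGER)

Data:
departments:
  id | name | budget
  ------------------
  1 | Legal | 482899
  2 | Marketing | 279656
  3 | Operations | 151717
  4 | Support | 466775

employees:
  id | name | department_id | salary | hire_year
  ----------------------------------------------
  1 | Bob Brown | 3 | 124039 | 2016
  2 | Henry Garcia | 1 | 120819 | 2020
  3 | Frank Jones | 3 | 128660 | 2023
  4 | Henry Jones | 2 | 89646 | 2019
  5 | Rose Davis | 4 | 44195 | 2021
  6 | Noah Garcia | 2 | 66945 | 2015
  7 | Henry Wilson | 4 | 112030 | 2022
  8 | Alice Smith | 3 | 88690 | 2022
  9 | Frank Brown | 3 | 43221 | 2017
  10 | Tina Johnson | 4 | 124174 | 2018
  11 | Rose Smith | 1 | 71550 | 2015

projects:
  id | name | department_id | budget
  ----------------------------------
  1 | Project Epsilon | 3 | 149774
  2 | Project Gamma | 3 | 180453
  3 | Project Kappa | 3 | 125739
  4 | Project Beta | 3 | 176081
SELECT name, budget FROM departments WHERE budget BETWEEN 101652 AND 387681

Execution result:
name | budget
Marketing | 279656
Operations | 151717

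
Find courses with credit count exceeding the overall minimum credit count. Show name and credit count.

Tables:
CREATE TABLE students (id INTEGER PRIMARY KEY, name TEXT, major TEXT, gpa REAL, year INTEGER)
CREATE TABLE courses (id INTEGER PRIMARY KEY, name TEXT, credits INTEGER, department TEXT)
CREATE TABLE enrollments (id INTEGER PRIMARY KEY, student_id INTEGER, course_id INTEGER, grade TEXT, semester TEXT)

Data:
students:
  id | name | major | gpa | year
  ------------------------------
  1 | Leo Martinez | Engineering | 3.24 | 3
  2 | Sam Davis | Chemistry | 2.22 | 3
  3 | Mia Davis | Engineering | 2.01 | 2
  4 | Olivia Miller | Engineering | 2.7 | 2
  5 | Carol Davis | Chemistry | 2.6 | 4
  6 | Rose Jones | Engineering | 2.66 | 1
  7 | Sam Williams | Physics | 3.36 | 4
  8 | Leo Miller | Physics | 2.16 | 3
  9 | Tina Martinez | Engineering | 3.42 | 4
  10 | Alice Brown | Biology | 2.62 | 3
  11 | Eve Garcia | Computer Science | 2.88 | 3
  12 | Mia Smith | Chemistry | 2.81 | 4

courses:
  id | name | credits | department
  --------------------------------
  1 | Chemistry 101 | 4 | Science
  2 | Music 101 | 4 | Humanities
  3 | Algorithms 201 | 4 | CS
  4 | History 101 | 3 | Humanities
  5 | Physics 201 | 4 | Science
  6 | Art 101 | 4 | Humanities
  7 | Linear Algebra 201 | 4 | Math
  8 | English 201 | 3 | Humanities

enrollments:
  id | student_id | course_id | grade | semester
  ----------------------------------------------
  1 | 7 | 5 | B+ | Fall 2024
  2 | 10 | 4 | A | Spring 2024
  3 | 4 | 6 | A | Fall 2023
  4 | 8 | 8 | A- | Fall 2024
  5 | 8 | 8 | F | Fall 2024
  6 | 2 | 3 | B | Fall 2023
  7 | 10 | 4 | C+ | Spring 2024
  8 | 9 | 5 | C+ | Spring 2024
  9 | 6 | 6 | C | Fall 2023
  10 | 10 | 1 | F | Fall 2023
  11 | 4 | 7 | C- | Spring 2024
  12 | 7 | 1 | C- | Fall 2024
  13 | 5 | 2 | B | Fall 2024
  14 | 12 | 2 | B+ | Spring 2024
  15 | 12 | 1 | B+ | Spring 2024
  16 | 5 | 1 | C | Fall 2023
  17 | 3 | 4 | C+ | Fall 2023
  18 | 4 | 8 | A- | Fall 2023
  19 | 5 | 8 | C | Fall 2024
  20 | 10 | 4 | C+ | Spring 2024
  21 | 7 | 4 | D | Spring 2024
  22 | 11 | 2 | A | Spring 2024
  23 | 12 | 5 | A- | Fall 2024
SELECT name, credits FROM courses WHERE credits > (SELECT MIN(credits) FROM courses)

Execution result:
name | credits
Chemistry 101 | 4
Music 101 | 4
Algorithms 201 | 4
Physics 201 | 4
Art 101 | 4
Linear Algebra 201 | 4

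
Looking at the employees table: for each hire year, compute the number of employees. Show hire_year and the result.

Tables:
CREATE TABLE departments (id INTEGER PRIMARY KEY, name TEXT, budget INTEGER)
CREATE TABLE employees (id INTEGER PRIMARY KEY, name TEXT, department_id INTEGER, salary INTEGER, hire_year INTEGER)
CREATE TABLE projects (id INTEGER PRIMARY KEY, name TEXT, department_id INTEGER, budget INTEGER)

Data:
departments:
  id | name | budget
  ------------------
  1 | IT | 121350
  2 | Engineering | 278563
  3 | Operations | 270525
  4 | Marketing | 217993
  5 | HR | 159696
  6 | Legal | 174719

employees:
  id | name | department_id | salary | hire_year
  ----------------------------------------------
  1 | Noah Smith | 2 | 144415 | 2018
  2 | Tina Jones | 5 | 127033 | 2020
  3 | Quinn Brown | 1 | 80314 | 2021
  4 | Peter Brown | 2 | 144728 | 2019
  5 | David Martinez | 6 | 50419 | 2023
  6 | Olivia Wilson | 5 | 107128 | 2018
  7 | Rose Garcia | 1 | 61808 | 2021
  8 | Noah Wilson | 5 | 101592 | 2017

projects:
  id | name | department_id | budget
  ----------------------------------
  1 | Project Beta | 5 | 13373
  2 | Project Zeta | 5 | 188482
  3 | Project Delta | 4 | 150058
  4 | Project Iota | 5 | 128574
SELECT hire_year, COUNT(*) AS n FROM employees GROUP BY hire_year

Execution result:
hire_year | n
2017 | 1
2018 | 2
2019 | 1
2020 | 1
2021 | 2
2023 | 1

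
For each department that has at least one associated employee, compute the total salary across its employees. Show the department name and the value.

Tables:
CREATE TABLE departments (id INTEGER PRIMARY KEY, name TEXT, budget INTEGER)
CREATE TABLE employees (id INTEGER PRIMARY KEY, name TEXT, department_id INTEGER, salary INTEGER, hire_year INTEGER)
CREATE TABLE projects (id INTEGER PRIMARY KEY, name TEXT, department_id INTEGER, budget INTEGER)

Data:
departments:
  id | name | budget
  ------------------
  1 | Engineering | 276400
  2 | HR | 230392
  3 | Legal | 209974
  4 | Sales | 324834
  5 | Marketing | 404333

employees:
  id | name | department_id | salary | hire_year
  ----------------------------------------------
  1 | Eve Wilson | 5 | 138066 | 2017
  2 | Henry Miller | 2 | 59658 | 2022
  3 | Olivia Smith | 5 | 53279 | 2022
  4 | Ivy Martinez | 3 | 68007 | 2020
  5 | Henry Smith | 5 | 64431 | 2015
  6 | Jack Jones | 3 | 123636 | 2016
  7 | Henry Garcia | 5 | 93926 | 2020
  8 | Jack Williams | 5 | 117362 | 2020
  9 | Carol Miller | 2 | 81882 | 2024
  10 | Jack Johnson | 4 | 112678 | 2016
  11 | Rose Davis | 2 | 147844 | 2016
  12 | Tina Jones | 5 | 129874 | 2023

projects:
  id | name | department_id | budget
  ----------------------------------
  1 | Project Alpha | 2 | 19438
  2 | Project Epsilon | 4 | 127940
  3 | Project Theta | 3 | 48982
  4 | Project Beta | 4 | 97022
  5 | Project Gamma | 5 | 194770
SELECT p.name, SUM(c.salary) AS sum_salary FROM employees c JOIN departments p ON c.department_id = p.id GROUP BY p.id, p.name

Execution result:
name | sum_salary
HR | 289384
Legal | 191643
Sales | 112678
Marketing | 596938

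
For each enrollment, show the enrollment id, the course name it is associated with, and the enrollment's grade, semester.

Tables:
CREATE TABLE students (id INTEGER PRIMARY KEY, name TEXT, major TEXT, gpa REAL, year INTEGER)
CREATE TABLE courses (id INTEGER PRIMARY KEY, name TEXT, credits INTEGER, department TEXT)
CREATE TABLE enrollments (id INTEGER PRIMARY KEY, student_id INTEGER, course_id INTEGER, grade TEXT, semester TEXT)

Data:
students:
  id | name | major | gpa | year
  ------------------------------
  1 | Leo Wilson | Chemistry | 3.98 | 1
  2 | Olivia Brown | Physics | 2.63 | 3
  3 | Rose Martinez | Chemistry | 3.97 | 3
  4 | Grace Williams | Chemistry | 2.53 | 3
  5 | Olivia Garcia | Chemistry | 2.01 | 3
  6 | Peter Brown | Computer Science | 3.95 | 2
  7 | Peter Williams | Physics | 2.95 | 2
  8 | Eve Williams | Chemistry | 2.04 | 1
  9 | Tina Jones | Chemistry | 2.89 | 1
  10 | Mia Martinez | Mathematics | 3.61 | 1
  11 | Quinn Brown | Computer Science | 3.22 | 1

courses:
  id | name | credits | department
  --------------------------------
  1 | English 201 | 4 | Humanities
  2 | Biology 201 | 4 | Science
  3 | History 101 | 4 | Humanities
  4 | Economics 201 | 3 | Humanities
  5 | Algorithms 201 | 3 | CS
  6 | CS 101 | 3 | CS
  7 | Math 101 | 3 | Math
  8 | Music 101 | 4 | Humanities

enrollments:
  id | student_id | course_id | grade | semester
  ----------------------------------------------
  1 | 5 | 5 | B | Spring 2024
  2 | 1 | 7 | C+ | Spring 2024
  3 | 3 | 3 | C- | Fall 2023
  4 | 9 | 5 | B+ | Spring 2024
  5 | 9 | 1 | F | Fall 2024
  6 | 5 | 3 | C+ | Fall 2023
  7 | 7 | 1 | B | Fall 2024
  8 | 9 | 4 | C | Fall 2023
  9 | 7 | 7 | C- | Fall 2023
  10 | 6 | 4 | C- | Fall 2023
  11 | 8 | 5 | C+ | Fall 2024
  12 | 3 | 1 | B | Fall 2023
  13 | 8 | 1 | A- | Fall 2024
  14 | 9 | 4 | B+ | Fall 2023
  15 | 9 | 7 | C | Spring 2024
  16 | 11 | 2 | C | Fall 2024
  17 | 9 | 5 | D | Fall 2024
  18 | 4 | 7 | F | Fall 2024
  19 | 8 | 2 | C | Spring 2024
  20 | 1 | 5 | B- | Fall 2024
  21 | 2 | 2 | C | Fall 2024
SELECT c.id, p.name AS course, c.grade, c.semester FROM enrollments c JOIN courses p ON c.course_id = p.id

Execution result:
id | course | grade | semester
1 | Algorithms 201 | B | Spring 2024
2 | Math 101 | C+ | Spring 2024
3 | History 101 | C- | Fall 2023
4 | Algorithms 201 | B+ | Spring 2024
5 | English 201 | F | Fall 2024
6 | History 101 | C+ | Fall 2023
7 | English 201 | B | Fall 2024
8 | Economics 201 | C | Fall 2023
9 | Math 101 | C- | Fall 2023
10 | Economics 201 | C- | Fall 2023
11 | Algorithms 201 | C+ | Fall 2024
12 | English 201 | B | Fall 2023
13 | English 201 | A- | Fall 2024
14 | Economics 201 | B+ | Fall 2023
15 | Math 101 | C | Spring 2024
16 | Biology 201 | C | Fall 2024
17 | Algorithms 201 | D | Fall 2024
18 | Math 101 | F | Fall 2024
19 | Biology 201 | C | Spring 2024
20 | Algorithms 201 | B- | Fall 2024
21 | Biology 201 | C | Fall 2024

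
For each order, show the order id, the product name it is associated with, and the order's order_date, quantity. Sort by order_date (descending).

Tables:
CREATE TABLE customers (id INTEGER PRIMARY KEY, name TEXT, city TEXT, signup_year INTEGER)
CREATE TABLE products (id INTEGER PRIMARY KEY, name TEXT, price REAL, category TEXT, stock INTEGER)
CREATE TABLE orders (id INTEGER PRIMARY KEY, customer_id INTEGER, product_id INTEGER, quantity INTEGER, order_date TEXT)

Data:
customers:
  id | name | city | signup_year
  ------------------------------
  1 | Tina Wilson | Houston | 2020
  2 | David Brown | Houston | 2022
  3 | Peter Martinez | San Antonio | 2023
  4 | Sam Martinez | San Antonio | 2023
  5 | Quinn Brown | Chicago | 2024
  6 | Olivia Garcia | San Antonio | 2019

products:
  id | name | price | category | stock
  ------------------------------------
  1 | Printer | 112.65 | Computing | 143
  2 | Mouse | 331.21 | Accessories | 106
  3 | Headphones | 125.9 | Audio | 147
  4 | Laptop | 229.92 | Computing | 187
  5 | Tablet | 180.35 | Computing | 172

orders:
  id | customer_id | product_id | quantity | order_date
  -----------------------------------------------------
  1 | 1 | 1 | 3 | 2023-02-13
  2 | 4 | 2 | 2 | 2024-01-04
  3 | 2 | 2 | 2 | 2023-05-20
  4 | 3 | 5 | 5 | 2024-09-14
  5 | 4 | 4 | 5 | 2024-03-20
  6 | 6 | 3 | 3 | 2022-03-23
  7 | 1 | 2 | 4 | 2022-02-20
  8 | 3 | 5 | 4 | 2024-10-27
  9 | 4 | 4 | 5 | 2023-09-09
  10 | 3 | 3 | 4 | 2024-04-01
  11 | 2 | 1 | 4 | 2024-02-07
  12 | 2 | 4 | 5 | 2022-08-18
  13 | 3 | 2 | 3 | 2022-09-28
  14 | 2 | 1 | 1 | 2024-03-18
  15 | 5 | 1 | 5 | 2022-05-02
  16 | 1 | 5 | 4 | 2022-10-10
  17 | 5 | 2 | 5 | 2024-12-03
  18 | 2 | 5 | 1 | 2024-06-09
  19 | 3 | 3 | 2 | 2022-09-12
SELECT c.id, p.name AS product, c.order_date, c.quantity FROM orders c JOIN products p ON c.product_id = p.id ORDER BY c.order_date DESC

Execution result:
id | product | order_date | quantity
17 | Mouse | 2024-12-03 | 5
8 | Tablet | 2024-10-27 | 4
4 | Tablet | 2024-09-14 | 5
18 | Tablet | 2024-06-09 | 1
10 | Headphones | 2024-04-01 | 4
5 | Laptop | 2024-03-20 | 5
14 | Printer | 2024-03-18 | 1
11 | Printer | 2024-02-07 | 4
2 | Mouse | 2024-01-04 | 2
9 | Laptop | 2023-09-09 | 5
3 | Mouse | 2023-05-20 | 2
1 | Printer | 2023-02-13 | 3
16 | Tablet | 2022-10-10 | 4
13 | Mouse | 2022-09-28 | 3
19 | Headphones | 2022-09-12 | 2
12 | Laptop | 2022-08-18 | 5
15 | Printer | 2022-05-02 | 5
6 | Headphones | 2022-03-23 | 3
7 | Mouse | 2022-02-20 | 4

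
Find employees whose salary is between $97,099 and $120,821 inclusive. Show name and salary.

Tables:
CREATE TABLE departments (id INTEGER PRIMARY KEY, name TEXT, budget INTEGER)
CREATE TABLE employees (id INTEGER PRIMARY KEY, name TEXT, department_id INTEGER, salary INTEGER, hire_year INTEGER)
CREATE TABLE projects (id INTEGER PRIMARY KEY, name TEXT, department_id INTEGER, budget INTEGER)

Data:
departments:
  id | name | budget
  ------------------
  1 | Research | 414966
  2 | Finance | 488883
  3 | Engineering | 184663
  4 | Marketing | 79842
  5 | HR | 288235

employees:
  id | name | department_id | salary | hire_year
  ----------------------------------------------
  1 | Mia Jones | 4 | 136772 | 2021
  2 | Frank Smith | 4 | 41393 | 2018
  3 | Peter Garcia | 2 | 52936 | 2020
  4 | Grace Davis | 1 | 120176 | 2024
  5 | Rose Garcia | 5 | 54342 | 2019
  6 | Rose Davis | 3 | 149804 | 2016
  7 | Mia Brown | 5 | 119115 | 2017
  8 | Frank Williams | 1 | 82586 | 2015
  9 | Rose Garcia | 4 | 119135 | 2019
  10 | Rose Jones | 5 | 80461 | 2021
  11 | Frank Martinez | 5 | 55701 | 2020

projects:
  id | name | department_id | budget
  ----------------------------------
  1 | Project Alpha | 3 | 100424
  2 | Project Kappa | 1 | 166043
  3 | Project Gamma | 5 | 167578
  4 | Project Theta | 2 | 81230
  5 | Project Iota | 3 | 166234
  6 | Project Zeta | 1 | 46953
SELECT name, salary FROM employees WHERE salary BETWEEN 97099 AND 120821

Execution result:
name | salary
Grace Davis | 120176
Mia Brown | 119115
Rose Garcia | 119135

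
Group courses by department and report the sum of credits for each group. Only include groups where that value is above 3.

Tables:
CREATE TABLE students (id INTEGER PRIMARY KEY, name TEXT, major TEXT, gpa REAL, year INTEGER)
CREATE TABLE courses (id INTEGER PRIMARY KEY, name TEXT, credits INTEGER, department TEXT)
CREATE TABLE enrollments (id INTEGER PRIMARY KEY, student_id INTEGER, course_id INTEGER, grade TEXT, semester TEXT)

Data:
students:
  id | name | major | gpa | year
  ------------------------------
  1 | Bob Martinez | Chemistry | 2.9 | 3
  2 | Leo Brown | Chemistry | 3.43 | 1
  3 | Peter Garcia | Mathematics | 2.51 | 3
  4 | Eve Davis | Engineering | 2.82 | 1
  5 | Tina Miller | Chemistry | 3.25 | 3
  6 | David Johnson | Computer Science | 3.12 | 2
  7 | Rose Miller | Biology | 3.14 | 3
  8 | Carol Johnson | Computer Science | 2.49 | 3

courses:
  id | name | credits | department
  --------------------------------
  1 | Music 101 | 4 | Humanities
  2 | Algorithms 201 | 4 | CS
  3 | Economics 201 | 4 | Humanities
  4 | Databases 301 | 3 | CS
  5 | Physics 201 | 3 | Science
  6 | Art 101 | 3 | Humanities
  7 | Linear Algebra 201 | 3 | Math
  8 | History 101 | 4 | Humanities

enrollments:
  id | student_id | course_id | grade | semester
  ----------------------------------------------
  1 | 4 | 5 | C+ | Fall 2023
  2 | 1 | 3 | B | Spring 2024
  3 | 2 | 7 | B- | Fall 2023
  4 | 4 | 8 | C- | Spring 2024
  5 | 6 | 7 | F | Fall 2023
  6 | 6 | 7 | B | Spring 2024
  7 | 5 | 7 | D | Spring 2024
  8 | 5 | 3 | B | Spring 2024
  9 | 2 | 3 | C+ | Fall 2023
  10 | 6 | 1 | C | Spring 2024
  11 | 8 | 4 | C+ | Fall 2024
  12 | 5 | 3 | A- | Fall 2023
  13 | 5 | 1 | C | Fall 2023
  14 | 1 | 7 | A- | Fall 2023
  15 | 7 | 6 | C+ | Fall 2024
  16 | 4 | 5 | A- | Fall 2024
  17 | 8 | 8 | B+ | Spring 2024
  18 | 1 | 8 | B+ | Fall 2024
SELECT department, SUM(credits) AS sum_credits FROM courses GROUP BY department HAVING SUM(credits) > 3

Execution result:
department | sum_credits
CS | 7
Humanities | 15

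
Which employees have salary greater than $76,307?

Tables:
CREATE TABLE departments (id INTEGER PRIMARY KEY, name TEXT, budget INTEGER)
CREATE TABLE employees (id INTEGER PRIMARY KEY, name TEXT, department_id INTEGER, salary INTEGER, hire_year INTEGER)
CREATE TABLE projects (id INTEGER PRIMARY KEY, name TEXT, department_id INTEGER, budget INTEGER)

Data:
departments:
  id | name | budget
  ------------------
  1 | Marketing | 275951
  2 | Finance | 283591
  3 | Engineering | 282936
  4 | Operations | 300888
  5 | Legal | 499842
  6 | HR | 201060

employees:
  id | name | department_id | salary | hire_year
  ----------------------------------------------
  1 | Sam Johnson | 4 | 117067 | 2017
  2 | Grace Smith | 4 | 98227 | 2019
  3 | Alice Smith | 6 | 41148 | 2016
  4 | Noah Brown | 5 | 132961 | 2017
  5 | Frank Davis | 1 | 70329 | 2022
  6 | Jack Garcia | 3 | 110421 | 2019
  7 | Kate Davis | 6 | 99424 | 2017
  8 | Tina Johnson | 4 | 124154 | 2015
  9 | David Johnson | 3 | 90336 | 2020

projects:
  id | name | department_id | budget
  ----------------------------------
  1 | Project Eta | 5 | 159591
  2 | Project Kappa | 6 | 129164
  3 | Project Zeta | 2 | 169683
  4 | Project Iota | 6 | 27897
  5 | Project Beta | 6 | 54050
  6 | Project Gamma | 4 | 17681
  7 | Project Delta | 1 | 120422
SELECT name, salary FROM employees WHERE salary > 76307

Execution result:
name | salary
Sam Johnson | 117067
Grace Smith | 98227
Noah Brown | 132961
Jack Garcia | 110421
Kate Davis | 99424
Tina Johnson | 124154
David Johnson | 90336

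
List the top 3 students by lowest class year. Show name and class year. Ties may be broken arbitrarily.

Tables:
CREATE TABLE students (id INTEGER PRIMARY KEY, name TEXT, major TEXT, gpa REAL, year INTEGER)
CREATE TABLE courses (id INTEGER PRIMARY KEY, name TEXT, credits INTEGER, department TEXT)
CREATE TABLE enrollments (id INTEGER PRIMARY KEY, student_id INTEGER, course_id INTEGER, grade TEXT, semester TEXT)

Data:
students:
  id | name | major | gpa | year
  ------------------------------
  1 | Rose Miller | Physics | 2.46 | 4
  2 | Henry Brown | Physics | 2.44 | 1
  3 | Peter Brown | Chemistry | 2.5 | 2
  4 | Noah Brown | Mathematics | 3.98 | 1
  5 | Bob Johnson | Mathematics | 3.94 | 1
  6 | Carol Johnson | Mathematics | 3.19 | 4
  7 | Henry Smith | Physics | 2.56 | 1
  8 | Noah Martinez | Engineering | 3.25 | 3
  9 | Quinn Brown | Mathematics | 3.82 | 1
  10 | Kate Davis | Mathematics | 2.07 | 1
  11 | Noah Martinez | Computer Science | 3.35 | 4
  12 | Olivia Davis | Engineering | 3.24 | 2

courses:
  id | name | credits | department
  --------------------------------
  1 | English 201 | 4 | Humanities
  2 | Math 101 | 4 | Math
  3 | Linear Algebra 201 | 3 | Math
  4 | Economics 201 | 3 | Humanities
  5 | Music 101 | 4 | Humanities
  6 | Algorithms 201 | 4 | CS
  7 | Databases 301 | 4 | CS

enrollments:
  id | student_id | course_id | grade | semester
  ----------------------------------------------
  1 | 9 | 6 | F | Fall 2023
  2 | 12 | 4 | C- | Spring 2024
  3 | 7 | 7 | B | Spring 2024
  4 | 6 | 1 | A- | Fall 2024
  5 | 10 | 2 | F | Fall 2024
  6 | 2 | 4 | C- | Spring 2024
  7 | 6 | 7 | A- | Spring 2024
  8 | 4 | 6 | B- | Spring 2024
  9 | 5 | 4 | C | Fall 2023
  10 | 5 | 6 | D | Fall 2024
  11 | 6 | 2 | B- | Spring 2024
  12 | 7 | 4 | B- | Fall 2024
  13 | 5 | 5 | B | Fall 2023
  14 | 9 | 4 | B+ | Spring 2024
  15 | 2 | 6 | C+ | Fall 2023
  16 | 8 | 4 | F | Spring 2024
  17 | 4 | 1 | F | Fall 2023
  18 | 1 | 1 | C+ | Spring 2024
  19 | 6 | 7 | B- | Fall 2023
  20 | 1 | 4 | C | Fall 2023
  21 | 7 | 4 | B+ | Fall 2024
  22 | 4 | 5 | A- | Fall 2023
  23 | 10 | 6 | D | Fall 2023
SELECT name, year FROM students ORDER BY year ASC LIMIT 3

Execution result:
name | year
Henry Brown | 1
Noah Brown | 1
Bob Johnson | 1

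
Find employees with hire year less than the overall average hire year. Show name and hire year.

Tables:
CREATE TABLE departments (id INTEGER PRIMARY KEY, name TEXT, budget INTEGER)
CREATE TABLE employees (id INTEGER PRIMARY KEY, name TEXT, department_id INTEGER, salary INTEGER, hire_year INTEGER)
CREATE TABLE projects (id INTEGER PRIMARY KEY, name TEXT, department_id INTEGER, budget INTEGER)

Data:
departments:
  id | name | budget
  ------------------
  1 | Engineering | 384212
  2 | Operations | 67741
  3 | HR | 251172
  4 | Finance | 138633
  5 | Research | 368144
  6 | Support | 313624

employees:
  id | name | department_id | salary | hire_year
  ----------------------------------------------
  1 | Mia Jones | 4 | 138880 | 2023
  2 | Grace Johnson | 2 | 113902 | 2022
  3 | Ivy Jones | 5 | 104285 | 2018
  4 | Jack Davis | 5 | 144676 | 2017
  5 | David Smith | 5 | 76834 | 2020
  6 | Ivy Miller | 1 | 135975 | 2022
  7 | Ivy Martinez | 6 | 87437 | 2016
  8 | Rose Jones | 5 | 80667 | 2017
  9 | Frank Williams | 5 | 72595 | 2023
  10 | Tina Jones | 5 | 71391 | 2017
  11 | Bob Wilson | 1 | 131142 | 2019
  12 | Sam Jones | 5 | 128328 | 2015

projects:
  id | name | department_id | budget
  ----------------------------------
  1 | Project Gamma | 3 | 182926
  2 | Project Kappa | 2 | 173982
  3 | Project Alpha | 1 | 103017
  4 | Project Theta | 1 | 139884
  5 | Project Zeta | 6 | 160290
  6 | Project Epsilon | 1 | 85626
SELECT name, hire_year FROM employees WHERE hire_year < (SELECT AVG(hire_year) FROM employees)

Execution result:
name | hire_year
Ivy Jones | 2018
Jack Davis | 2017
Ivy Martinez | 2016
Rose Jones | 2017
Tina Jones | 2017
Bob Wilson | 2019
Sam Jones | 2015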